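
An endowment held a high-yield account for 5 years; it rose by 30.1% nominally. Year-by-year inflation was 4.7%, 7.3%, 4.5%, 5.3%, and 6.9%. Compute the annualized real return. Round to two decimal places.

-0.31%

Cumulative inflation factor: 1.047 × 1.073 × 1.045 × 1.053 × 1.069 ≈ 1.32150.
Nominal growth factor: 1.30100. Real growth factor = 1.30100 / 1.32150 ≈ 0.98448.
Annualized: 0.98448^(1/5) − 1 ≈ -0.00312.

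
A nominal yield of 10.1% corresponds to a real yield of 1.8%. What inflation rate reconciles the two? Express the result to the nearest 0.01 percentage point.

8.15%

From (1+r_nom) = (1+r_real)(1+π), we get 1+π = (1 + 10.1%)/(1 + 1.8%) = 1.101/1.018 ≈ 1.08153.
So π ≈ 8.1532%.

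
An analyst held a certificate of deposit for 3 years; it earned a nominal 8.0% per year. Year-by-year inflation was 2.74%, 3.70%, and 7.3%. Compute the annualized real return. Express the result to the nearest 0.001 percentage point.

3.288%

Cumulative inflation factor: 1.0274 × 1.0370 × 1.073 ≈ 1.14319.
Nominal growth factor: 1.25971. Real growth factor = 1.25971 / 1.14319 ≈ 1.10193.
Annualized: 1.10193^(1/3) − 1 ≈ 0.03288.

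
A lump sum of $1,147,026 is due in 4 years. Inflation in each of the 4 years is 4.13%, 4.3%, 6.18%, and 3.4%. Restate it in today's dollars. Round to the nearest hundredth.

Price-level factor over 4 years: 1.0413 × 1.043 × 1.0618 × 1.034 ≈ 1.1924040339.
Purchasing power today: $1,147,026 divided by that factor.

$961,944.08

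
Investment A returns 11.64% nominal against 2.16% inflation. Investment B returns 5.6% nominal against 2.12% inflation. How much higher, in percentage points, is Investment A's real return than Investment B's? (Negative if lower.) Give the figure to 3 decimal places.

Investment A real return: 1.1164/1.0216 − 1 = 9.2796%.
Investment B real return: 1.056/1.0212 − 1 = 3.4078%.
Difference: 9.2796 − 3.4078 = 5.8718 pp.

5.872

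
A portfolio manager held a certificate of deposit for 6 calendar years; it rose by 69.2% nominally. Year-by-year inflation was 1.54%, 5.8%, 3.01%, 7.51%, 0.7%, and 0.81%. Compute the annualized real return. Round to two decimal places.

Cumulative inflation factor: 1.0154 × 1.058 × 1.0301 × 1.0751 × 1.007 × 1.0081 ≈ 1.20777.
Nominal growth factor: 1.69200. Real growth factor = 1.69200 / 1.20777 ≈ 1.40093.
Annualized: 1.40093^(1/6) − 1 ≈ 0.05780.

5.78%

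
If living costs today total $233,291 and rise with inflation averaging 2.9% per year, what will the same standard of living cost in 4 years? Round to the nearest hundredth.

Cumulative price-level factor: (1+2.9%)^4 ≈ 1.1211442633.
The nominal amount required is $233,291 scaled up by that factor.

$261,552.87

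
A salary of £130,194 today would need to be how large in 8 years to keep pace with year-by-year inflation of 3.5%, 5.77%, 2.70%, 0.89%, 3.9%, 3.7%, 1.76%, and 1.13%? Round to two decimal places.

£163,743.40

Cumulative price-level factor: 1.035 × 1.0577 × 1.0270 × 1.0089 × 1.039 × 1.037 × 1.0176 × 1.0113 ≈ 1.2576877454.
Multiplying £130,194 by the price-level factor gives the future nominal sum.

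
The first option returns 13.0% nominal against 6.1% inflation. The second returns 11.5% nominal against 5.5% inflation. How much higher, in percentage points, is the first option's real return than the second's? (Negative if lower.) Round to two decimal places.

The first option real return: 1.130/1.061 − 1 = 6.503%.
The second real return: 1.115/1.055 − 1 = 5.687%.
Difference: 6.503 − 5.687 = 0.816 pp.

0.82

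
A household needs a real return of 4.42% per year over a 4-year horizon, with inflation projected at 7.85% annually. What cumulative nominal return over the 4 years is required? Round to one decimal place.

60.8%

Required annual nominal rate: (1+4.42%)(1+7.85%) − 1 = 12.61697%.
Cumulative over 4 years: (1 + 0.1261697)^4 − 1 ≈ 0.60848.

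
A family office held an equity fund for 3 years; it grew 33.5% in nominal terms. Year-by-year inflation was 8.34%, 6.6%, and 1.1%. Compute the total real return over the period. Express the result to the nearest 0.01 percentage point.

14.34%

Cumulative inflation factor: 1.0834 × 1.066 × 1.011 ≈ 1.16761.
Nominal growth factor: 1.33500. Real growth factor = 1.33500 / 1.16761 ≈ 1.14336.
Total real return ≈ 14.3363%.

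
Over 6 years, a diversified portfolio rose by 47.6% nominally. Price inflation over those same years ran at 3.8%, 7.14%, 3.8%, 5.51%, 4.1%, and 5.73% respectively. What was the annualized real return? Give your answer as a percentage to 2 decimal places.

1.62%

Cumulative inflation factor: 1.038 × 1.0714 × 1.038 × 1.0551 × 1.041 × 1.0573 ≈ 1.34057.
Nominal growth factor: 1.47600. Real growth factor = 1.47600 / 1.34057 ≈ 1.10103.
Annualized: 1.10103^(1/6) − 1 ≈ 0.01617.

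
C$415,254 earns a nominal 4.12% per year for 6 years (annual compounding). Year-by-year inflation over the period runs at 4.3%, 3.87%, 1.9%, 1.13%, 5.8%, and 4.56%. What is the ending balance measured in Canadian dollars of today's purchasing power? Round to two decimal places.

Nominal value at maturity: C$415,254 × (1 + 4.12%)^6 ≈ C$529,076.88.
Price-level factor over 6 years: 1.043 × 1.0387 × 1.019 × 1.0113 × 1.058 × 1.0456 ≈ 1.2350367296.
The maturity value deflated by that factor is the answer in today's purchasing power.

C$428,389.59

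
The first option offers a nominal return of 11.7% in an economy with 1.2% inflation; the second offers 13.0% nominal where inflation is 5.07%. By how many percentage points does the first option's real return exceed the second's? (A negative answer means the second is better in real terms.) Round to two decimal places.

The first option real return: 1.117/1.012 − 1 = 10.375%.
The second real return: 1.130/1.0507 − 1 = 7.547%.
Difference: 10.375 − 7.547 = 2.828 pp.

2.83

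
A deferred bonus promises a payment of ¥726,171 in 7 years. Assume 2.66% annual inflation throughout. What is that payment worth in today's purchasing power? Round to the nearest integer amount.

¥604,269

Price-level factor over 7 years: (1 + 2.66%)^7 ≈ 1.2017353029.
Purchasing power today: ¥726,171 divided by that factor.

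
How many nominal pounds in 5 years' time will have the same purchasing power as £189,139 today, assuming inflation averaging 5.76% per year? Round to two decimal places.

Cumulative price-level factor: (1+5.76%)^5 ≈ 1.3231443015.
The nominal amount required is £189,139 scaled up by that factor.

£250,258.19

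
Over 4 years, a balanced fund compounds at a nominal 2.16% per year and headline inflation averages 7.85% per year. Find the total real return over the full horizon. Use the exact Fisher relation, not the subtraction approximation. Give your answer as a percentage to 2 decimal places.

-19.49%

The annual real rate is (1+2.16%)/(1+7.85%) − 1 = -5.2758%.
Compounded over 4 years: (1 + -0.052758)^4 − 1 ≈ -0.19491.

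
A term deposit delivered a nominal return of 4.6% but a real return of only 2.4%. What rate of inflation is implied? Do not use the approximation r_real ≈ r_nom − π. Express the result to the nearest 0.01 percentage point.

2.15%

From (1+r_nom) = (1+r_real)(1+π), we get 1+π = (1 + 4.6%)/(1 + 2.4%) = 1.046/1.024 ≈ 1.02148.
So π ≈ 2.1484%.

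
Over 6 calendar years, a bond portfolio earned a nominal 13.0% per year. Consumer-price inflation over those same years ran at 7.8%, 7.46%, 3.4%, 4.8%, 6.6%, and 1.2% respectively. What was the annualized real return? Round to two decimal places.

Cumulative inflation factor: 1.078 × 1.0746 × 1.034 × 1.048 × 1.066 × 1.012 ≈ 1.35421.
Nominal growth factor: 2.08195. Real growth factor = 2.08195 / 1.35421 ≈ 1.53740.
Annualized: 1.53740^(1/6) − 1 ≈ 0.07431.

7.43%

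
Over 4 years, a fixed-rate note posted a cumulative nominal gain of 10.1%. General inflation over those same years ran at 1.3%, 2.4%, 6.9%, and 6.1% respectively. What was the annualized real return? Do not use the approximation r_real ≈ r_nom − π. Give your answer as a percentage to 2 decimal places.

Cumulative inflation factor: 1.013 × 1.024 × 1.069 × 1.061 ≈ 1.17653.
Nominal growth factor: 1.10100. Real growth factor = 1.10100 / 1.17653 ≈ 0.93580.
Annualized: 0.93580^(1/4) − 1 ≈ -0.01645.

-1.65%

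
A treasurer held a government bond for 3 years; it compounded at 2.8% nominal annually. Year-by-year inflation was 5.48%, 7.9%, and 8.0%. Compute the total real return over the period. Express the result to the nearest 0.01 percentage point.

Cumulative inflation factor: 1.0548 × 1.079 × 1.080 ≈ 1.22918.
Nominal growth factor: 1.08637. Real growth factor = 1.08637 / 1.22918 ≈ 0.88382.
Total real return ≈ -11.6180%.

-11.62%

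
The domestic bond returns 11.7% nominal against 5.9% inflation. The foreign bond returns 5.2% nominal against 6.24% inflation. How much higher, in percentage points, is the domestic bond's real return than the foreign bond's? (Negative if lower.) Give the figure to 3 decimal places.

6.456

The domestic bond real return: 1.117/1.059 − 1 = 5.4769%.
The foreign bond real return: 1.052/1.0624 − 1 = -0.9789%.
Difference: 5.4769 − (-0.9789) = 6.4558 pp.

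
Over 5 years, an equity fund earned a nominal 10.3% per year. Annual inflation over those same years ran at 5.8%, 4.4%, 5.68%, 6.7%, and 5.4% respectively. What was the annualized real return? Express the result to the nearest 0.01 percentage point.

4.46%

Cumulative inflation factor: 1.058 × 1.044 × 1.0568 × 1.067 × 1.054 ≈ 1.31276.
Nominal growth factor: 1.63259. Real growth factor = 1.63259 / 1.31276 ≈ 1.24364.
Annualized: 1.24364^(1/5) − 1 ≈ 0.04457.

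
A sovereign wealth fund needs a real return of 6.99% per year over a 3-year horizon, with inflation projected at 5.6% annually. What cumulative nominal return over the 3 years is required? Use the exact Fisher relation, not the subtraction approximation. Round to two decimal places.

44.22%

Required annual nominal rate: (1+6.99%)(1+5.6%) − 1 = 12.98144%.
Cumulative over 3 years: (1 + 0.1298144)^3 − 1 ≈ 0.44219.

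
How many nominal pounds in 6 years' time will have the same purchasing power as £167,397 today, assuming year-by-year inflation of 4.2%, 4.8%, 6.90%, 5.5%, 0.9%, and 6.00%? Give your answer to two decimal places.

Cumulative price-level factor: 1.042 × 1.048 × 1.0690 × 1.055 × 1.009 × 1.0600 ≈ 1.3172135754.
Multiplying £167,397 by the price-level factor gives the future nominal sum.

£220,497.60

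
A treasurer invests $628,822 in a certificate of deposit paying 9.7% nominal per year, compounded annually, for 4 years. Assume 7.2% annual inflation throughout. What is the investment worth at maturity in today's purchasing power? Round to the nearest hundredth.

Nominal value at maturity: $628,822 × (1 + 9.7%)^4 ≈ $910,655.76.
Price-level factor over 4 years: (1 + 7.2%)^4 ≈ 1.3206238659.
The maturity value deflated by that factor is the answer in today's purchasing power.

$689,564.82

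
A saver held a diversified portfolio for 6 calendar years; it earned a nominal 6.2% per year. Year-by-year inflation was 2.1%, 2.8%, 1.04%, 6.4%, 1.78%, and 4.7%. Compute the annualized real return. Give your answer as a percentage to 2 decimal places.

2.99%

Cumulative inflation factor: 1.021 × 1.028 × 1.0104 × 1.064 × 1.0178 × 1.047 ≈ 1.20244.
Nominal growth factor: 1.43465. Real growth factor = 1.43465 / 1.20244 ≈ 1.19312.
Annualized: 1.19312^(1/6) − 1 ≈ 0.02987.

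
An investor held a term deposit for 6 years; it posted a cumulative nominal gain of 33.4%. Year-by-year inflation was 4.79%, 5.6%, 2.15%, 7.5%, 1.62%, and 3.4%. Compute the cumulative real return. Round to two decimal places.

Cumulative inflation factor: 1.0479 × 1.056 × 1.0215 × 1.075 × 1.0162 × 1.034 ≈ 1.27682.
Nominal growth factor: 1.33400. Real growth factor = 1.33400 / 1.27682 ≈ 1.04478.
Total real return ≈ 4.4782%.

4.48%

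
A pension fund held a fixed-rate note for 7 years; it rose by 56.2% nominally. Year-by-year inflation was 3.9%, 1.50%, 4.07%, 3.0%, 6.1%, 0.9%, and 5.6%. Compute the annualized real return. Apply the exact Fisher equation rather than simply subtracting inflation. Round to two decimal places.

2.91%

Cumulative inflation factor: 1.039 × 1.0150 × 1.0407 × 1.030 × 1.061 × 1.009 × 1.056 ≈ 1.27795.
Nominal growth factor: 1.56200. Real growth factor = 1.56200 / 1.27795 ≈ 1.22227.
Annualized: 1.22227^(1/7) − 1 ≈ 0.02909.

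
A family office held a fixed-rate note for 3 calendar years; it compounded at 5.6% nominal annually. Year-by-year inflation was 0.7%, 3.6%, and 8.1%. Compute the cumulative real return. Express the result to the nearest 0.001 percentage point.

Cumulative inflation factor: 1.007 × 1.036 × 1.081 ≈ 1.12776.
Nominal growth factor: 1.17758. Real growth factor = 1.17758 / 1.12776 ≈ 1.04418.
Total real return ≈ 4.4184%.

4.418%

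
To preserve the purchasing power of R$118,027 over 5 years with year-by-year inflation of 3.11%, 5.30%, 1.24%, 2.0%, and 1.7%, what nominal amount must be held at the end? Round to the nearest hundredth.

Cumulative price-level factor: 1.0311 × 1.0530 × 1.0124 × 1.020 × 1.017 ≈ 1.1402561393.
The nominal amount required is R$118,027 scaled up by that factor.

R$134,581.01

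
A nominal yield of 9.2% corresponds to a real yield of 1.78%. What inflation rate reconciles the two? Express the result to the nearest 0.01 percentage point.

From (1+r_nom) = (1+r_real)(1+π), we get 1+π = (1 + 9.2%)/(1 + 1.78%) = 1.092/1.0178 ≈ 1.07290.
So π ≈ 7.2902%.

7.29%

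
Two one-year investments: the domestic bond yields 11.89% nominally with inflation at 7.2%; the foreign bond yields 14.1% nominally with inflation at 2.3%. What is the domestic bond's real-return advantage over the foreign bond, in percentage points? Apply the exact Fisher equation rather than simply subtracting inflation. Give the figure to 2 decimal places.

The domestic bond real return: 1.1189/1.072 − 1 = 4.375%.
The foreign bond real return: 1.141/1.023 − 1 = 11.535%.
Difference: 4.375 − 11.535 = -7.160 pp.

-7.16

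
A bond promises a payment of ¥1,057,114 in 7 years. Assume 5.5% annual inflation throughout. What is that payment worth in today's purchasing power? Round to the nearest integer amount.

¥726,699

Price-level factor over 7 years: (1 + 5.5%)^7 ≈ 1.4546791611.
Purchasing power today: ¥1,057,114 divided by that factor.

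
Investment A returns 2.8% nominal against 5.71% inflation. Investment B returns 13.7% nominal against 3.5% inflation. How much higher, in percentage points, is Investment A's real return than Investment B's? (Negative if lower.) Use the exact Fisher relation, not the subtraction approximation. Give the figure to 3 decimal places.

-12.608

Investment A real return: 1.028/1.0571 − 1 = -2.7528%.
Investment B real return: 1.137/1.035 − 1 = 9.8551%.
Difference: -2.7528 − 9.8551 = -12.6079 pp.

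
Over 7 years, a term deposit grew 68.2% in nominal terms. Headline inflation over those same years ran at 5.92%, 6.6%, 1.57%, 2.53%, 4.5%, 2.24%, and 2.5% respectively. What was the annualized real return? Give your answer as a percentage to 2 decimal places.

Cumulative inflation factor: 1.0592 × 1.066 × 1.0157 × 1.0253 × 1.045 × 1.0224 × 1.025 ≈ 1.28769.
Nominal growth factor: 1.68200. Real growth factor = 1.68200 / 1.28769 ≈ 1.30621.
Annualized: 1.30621^(1/7) − 1 ≈ 0.03890.

3.89%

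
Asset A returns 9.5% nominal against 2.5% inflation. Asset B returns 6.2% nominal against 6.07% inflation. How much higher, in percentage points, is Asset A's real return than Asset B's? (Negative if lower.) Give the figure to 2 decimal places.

Asset A real return: 1.095/1.025 − 1 = 6.829%.
Asset B real return: 1.062/1.0607 − 1 = 0.123%.
Difference: 6.829 − 0.123 = 6.706 pp.

6.71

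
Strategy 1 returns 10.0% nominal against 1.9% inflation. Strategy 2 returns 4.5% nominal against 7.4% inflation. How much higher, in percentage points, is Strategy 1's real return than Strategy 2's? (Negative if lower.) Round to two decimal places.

Strategy 1 real return: 1.100/1.019 − 1 = 7.949%.
Strategy 2 real return: 1.045/1.074 − 1 = -2.700%.
Difference: 7.949 − (-2.700) = 10.649 pp.

10.65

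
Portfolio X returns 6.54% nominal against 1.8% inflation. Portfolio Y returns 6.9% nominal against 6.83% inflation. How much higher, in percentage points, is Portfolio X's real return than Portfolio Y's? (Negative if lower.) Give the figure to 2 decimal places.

4.59

Portfolio X real return: 1.0654/1.018 − 1 = 4.656%.
Portfolio Y real return: 1.069/1.0683 − 1 = 0.066%.
Difference: 4.656 − 0.066 = 4.590 pp.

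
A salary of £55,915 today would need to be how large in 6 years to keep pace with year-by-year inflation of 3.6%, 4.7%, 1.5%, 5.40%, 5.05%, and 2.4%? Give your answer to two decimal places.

Cumulative price-level factor: 1.036 × 1.047 × 1.015 × 1.0540 × 1.0505 × 1.024 ≈ 1.2482716397.
Multiplying £55,915 by the price-level factor gives the future nominal sum.

£69,797.11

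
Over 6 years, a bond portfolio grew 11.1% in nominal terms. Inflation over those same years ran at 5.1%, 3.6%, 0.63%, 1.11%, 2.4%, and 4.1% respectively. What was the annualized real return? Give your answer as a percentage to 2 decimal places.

-1.01%

Cumulative inflation factor: 1.051 × 1.036 × 1.0063 × 1.0111 × 1.024 × 1.041 ≈ 1.18096.
Nominal growth factor: 1.11100. Real growth factor = 1.11100 / 1.18096 ≈ 0.94076.
Annualized: 0.94076^(1/6) − 1 ≈ -0.01013.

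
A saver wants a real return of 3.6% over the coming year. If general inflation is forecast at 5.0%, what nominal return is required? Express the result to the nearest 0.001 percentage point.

8.780%

By the Fisher equation, 1 + r_nom = (1 + 3.6%)(1 + 5.0%) = 1.036 × 1.050 = 1.0878.
So r_nom = 8.78%.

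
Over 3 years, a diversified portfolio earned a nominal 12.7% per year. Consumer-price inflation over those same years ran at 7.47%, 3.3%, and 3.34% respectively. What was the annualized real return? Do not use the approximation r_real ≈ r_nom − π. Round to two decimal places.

Cumulative inflation factor: 1.0747 × 1.033 × 1.0334 ≈ 1.14724.
Nominal growth factor: 1.43144. Real growth factor = 1.43144 / 1.14724 ≈ 1.24772.
Annualized: 1.24772^(1/3) − 1 ≈ 0.07656.

7.66%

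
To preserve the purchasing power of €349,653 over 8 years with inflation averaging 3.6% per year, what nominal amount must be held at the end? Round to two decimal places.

Cumulative price-level factor: (1+3.6%)^8 ≈ 1.3270217568.
The nominal amount required is €349,653 scaled up by that factor.

€463,997.14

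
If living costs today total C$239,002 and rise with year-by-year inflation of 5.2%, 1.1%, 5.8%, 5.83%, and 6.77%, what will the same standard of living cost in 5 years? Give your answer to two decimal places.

C$303,887.01

Cumulative price-level factor: 1.052 × 1.011 × 1.058 × 1.0583 × 1.0677 ≈ 1.2714831289.
The nominal amount required is C$239,002 scaled up by that factor.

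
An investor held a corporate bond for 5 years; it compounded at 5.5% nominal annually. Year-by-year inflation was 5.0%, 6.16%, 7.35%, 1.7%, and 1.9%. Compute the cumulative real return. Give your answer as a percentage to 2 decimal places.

5.39%

Cumulative inflation factor: 1.050 × 1.0616 × 1.0735 × 1.017 × 1.019 ≈ 1.24007.
Nominal growth factor: 1.30696. Real growth factor = 1.30696 / 1.24007 ≈ 1.05394.
Total real return ≈ 5.3938%.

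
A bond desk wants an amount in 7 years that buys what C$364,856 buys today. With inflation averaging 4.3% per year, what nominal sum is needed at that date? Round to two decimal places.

C$489,904.75

Cumulative price-level factor: (1+4.3%)^7 ≈ 1.3427345347.
The nominal amount required is C$364,856 scaled up by that factor.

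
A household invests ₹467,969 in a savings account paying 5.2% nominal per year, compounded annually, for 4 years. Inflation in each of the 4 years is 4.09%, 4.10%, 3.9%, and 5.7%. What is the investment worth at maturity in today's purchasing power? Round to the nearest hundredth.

Nominal value at maturity: ₹467,969 × (1 + 5.2%)^4 ≈ ₹573,165.50.
Price-level factor over 4 years: 1.0409 × 1.0410 × 1.039 × 1.057 ≈ 1.1900090738.
The maturity value deflated by that factor is the answer in today's purchasing power.

₹481,648.01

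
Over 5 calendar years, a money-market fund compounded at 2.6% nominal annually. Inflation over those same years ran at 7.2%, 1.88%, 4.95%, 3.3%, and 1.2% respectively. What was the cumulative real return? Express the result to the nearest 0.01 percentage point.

-5.12%

Cumulative inflation factor: 1.072 × 1.0188 × 1.0495 × 1.033 × 1.012 ≈ 1.19825.
Nominal growth factor: 1.13694. Real growth factor = 1.13694 / 1.19825 ≈ 0.94883.
Total real return ≈ -5.1167%.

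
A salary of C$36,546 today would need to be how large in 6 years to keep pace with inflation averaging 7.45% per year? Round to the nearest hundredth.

Cumulative price-level factor: (1+7.45%)^6 ≈ 1.5389996426.
Multiplying C$36,546 by the price-level factor gives the future nominal sum.

C$56,244.28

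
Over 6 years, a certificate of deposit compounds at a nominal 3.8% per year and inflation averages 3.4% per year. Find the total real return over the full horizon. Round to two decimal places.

2.34%

The annual real rate is (1+3.8%)/(1+3.4%) − 1 = 0.3868%.
Compounded over 6 years: (1 + 0.003868)^6 − 1 ≈ 0.02344.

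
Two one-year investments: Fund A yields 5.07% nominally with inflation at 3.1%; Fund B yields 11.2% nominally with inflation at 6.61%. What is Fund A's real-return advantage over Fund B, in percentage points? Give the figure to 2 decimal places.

-2.39

Fund A real return: 1.0507/1.031 − 1 = 1.911%.
Fund B real return: 1.112/1.0661 − 1 = 4.305%.
Difference: 1.911 − 4.305 = -2.394 pp.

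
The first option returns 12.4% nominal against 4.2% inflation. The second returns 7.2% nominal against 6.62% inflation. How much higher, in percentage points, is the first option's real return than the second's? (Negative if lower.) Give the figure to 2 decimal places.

7.33

The first option real return: 1.124/1.042 − 1 = 7.869%.
The second real return: 1.072/1.0662 − 1 = 0.544%.
Difference: 7.869 − 0.544 = 7.325 pp.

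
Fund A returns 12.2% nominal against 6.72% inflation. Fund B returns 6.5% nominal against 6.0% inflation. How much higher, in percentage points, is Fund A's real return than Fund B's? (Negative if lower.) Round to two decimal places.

4.66

Fund A real return: 1.122/1.0672 − 1 = 5.135%.
Fund B real return: 1.065/1.060 − 1 = 0.472%.
Difference: 5.135 − 0.472 = 4.663 pp.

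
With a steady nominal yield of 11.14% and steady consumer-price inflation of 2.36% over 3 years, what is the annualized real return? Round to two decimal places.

8.58%

With constant rates the annual real return is the same each year: (1+11.14%)/(1+2.36%) − 1 = 0.08578.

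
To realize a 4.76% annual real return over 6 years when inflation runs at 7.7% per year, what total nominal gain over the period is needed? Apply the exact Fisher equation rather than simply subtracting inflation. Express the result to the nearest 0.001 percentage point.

Required annual nominal rate: (1+4.76%)(1+7.7%) − 1 = 12.82652%.
Cumulative over 6 years: (1 + 0.1282652)^6 − 1 ≈ 1.06285.

106.285%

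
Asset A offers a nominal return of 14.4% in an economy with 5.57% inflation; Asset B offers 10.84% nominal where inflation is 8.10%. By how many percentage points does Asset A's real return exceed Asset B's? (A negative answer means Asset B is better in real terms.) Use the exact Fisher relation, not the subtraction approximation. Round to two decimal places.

5.83

Asset A real return: 1.144/1.0557 − 1 = 8.364%.
Asset B real return: 1.1084/1.0810 − 1 = 2.535%.
Difference: 8.364 − 2.535 = 5.829 pp.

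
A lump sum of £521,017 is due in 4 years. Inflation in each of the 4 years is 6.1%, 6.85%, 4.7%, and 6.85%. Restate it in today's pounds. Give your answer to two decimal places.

Price-level factor over 4 years: 1.061 × 1.0685 × 1.047 × 1.0685 ≈ 1.2682682447.
Purchasing power today: £521,017 divided by that factor.

£410,809.78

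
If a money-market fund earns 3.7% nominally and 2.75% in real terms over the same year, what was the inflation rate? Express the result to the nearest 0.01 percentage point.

From (1+r_nom) = (1+r_real)(1+π), we get 1+π = (1 + 3.7%)/(1 + 2.75%) = 1.037/1.0275 ≈ 1.00925.
So π ≈ 0.9246%.

0.92%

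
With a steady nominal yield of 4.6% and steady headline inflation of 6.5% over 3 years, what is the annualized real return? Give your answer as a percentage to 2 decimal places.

-1.78%

With constant rates the annual real return is the same each year: (1+4.6%)/(1+6.5%) − 1 = -0.01784.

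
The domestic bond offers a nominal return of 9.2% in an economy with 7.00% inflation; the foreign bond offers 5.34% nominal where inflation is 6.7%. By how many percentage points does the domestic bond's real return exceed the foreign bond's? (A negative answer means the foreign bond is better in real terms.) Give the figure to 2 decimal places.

The domestic bond real return: 1.092/1.0700 − 1 = 2.056%.
The foreign bond real return: 1.0534/1.067 − 1 = -1.275%.
Difference: 2.056 − (-1.275) = 3.331 pp.

3.33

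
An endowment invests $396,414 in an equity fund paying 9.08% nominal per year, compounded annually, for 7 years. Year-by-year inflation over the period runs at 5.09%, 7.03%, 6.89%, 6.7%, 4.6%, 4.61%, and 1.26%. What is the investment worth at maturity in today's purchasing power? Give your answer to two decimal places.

$512,452.56

Nominal value at maturity: $396,414 × (1 + 9.08%)^7 ≈ $728,391.53.
Price-level factor over 7 years: 1.0509 × 1.0703 × 1.0689 × 1.067 × 1.046 × 1.0461 × 1.0126 ≈ 1.4213833493.
Dividing the nominal maturity value by the price-level factor gives the value in today's money.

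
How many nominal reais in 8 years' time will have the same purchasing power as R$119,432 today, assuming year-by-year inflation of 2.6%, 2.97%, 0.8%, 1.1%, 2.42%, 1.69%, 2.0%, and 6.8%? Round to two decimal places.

R$145,889.79

Cumulative price-level factor: 1.026 × 1.0297 × 1.008 × 1.011 × 1.0242 × 1.0169 × 1.020 × 1.068 ≈ 1.2215301886.
The nominal amount required is R$119,432 scaled up by that factor.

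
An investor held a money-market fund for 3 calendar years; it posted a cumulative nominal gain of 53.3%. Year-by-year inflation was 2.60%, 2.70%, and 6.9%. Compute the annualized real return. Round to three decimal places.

Cumulative inflation factor: 1.0260 × 1.0270 × 1.069 ≈ 1.12641.
Nominal growth factor: 1.53300. Real growth factor = 1.53300 / 1.12641 ≈ 1.36096.
Annualized: 1.36096^(1/3) − 1 ≈ 0.10819.

10.819%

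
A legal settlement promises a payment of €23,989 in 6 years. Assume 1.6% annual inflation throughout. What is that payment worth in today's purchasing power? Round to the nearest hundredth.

€21,809.71

Price-level factor over 6 years: (1 + 1.6%)^6 ≈ 1.0999229093.
Purchasing power today: €23,989 divided by that factor.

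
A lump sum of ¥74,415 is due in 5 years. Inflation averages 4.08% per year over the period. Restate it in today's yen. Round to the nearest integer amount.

Price-level factor over 5 years: (1 + 4.08%)^5 ≈ 1.2213395413.
Purchasing power today: ¥74,415 divided by that factor.

¥60,929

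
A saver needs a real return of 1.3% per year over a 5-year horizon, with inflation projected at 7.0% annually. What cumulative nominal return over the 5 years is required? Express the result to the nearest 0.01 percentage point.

Required annual nominal rate: (1+1.3%)(1+7.0%) − 1 = 8.391%.
Cumulative over 5 years: (1 + 0.08391)^5 − 1 ≈ 0.49612.

49.61%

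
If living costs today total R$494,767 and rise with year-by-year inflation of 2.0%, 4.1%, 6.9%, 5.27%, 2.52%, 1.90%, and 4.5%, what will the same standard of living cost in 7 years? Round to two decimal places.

R$645,406.04

Cumulative price-level factor: 1.020 × 1.041 × 1.069 × 1.0527 × 1.0252 × 1.0190 × 1.045 ≈ 1.3044646105.
Multiplying R$494,767 by the price-level factor gives the future nominal sum.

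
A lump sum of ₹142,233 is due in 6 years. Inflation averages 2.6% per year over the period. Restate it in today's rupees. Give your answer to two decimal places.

Price-level factor over 6 years: (1 + 2.6%)^6 ≈ 1.1664984462.
Purchasing power today: ₹142,233 divided by that factor.

₹121,931.58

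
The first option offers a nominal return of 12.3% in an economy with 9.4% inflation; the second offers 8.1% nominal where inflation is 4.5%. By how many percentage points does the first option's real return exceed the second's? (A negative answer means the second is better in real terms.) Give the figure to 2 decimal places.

The first option real return: 1.123/1.094 − 1 = 2.651%.
The second real return: 1.081/1.045 − 1 = 3.445%.
Difference: 2.651 − 3.445 = -0.794 pp.

-0.79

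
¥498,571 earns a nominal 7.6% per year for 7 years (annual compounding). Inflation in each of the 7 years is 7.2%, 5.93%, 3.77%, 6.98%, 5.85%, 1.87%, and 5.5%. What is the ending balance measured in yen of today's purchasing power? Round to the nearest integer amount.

¥580,544

Nominal value at maturity: ¥498,571 × (1 + 7.6%)^7 ≈ ¥832,555.
Price-level factor over 7 years: 1.072 × 1.0593 × 1.0377 × 1.0698 × 1.0585 × 1.0187 × 1.055 ≈ 1.4340945854.
The maturity value deflated by that factor is the answer in today's purchasing power.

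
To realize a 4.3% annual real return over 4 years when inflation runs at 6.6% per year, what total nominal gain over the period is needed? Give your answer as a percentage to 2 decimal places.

Required annual nominal rate: (1+4.3%)(1+6.6%) − 1 = 11.1838%.
Cumulative over 4 years: (1 + 0.111838)^4 − 1 ≈ 0.52815.

52.82%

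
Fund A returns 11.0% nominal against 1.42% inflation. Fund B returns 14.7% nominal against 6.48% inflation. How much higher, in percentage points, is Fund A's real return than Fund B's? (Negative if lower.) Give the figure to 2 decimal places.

1.73

Fund A real return: 1.110/1.0142 − 1 = 9.446%.
Fund B real return: 1.147/1.0648 − 1 = 7.720%.
Difference: 9.446 − 7.720 = 1.726 pp.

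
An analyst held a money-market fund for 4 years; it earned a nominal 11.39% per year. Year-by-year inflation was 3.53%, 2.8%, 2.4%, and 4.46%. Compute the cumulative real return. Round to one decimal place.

Cumulative inflation factor: 1.0353 × 1.028 × 1.024 × 1.0446 ≈ 1.13844.
Nominal growth factor: 1.53952. Real growth factor = 1.53952 / 1.13844 ≈ 1.35231.
Total real return ≈ 35.2308%.

35.2%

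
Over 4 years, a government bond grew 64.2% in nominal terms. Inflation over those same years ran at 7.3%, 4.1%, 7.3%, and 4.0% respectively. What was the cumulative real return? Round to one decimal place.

31.7%

Cumulative inflation factor: 1.073 × 1.041 × 1.073 × 1.040 ≈ 1.24647.
Nominal growth factor: 1.64200. Real growth factor = 1.64200 / 1.24647 ≈ 1.31732.
Total real return ≈ 31.7315%.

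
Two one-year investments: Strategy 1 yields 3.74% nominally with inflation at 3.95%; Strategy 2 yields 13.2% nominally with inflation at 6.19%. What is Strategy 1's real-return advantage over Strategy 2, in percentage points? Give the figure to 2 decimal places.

Strategy 1 real return: 1.0374/1.0395 − 1 = -0.202%.
Strategy 2 real return: 1.132/1.0619 − 1 = 6.601%.
Difference: -0.202 − 6.601 = -6.803 pp.

-6.80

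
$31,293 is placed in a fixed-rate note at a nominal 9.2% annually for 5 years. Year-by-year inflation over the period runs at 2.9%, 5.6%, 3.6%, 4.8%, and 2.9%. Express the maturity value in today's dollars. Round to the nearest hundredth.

Nominal value at maturity: $31,293 × (1 + 9.2%)^5 ≈ $48,591.51.
Price-level factor over 5 years: 1.029 × 1.056 × 1.036 × 1.048 × 1.029 ≈ 1.2139916672.
Dividing the nominal maturity value by the price-level factor gives the value in today's money.

$40,026.23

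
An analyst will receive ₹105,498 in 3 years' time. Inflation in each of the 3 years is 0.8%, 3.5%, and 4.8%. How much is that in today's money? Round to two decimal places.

Price-level factor over 3 years: 1.008 × 1.035 × 1.048 = 1.09335744.
Purchasing power today: ₹105,498 divided by that factor.

₹96,489.95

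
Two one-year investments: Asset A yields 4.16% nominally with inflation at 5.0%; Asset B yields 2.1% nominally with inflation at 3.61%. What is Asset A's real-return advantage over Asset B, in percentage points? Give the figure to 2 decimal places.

0.66

Asset A real return: 1.0416/1.050 − 1 = -0.800%.
Asset B real return: 1.021/1.0361 − 1 = -1.457%.
Difference: -0.800 − (-1.457) = 0.657 pp.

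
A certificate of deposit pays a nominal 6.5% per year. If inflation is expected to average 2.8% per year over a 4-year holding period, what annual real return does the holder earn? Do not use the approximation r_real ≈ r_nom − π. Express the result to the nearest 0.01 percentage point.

With constant rates the annual real return is the same each year: (1+6.5%)/(1+2.8%) − 1 = 0.03599.

3.60%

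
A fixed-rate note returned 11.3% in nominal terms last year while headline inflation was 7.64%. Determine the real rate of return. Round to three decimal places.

Real return via the Fisher equation: (1 + 11.3%)/(1 + 7.64%) − 1 = 1.113/1.0764 − 1 ≈ 0.03400.

3.400%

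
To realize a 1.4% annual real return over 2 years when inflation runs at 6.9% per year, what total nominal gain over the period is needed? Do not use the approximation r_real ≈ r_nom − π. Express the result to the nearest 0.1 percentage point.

Required annual nominal rate: (1+1.4%)(1+6.9%) − 1 = 8.3966%.
Cumulative over 2 years: (1 + 0.083966)^2 − 1 ≈ 0.17498.

17.5%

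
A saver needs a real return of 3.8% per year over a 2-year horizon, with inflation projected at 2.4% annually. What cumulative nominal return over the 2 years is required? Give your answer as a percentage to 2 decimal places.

12.98%

Required annual nominal rate: (1+3.8%)(1+2.4%) − 1 = 6.2912%.
Cumulative over 2 years: (1 + 0.062912)^2 − 1 ≈ 0.12978.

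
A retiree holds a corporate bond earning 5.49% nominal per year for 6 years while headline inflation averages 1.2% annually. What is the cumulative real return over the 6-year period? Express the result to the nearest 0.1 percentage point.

28.3%

The annual real rate is (1+5.49%)/(1+1.2%) − 1 = 4.2391%.
Compounded over 6 years: (1 + 0.042391)^6 − 1 ≈ 0.28288.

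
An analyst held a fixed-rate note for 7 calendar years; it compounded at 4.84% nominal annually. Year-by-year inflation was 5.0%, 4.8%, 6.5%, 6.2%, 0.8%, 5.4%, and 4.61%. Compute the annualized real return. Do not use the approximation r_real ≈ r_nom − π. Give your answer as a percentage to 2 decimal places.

0.09%

Cumulative inflation factor: 1.050 × 1.048 × 1.065 × 1.062 × 1.008 × 1.054 × 1.0461 ≈ 1.38324.
Nominal growth factor: 1.39216. Real growth factor = 1.39216 / 1.38324 ≈ 1.00644.
Annualized: 1.00644^(1/7) − 1 ≈ 0.00092.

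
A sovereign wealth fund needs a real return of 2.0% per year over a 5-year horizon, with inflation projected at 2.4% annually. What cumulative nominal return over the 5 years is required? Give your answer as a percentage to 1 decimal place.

Required annual nominal rate: (1+2.0%)(1+2.4%) − 1 = 4.448%.
Cumulative over 5 years: (1 + 0.04448)^5 − 1 ≈ 0.24308.

24.3%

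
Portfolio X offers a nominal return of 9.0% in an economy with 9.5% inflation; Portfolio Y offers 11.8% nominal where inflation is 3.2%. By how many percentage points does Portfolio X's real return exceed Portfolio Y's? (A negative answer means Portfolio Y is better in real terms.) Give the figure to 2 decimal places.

-8.79

Portfolio X real return: 1.090/1.095 − 1 = -0.457%.
Portfolio Y real return: 1.118/1.032 − 1 = 8.333%.
Difference: -0.457 − 8.333 = -8.790 pp.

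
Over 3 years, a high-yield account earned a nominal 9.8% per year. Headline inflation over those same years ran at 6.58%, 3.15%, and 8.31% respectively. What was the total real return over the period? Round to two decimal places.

11.17%

Cumulative inflation factor: 1.0658 × 1.0315 × 1.0831 ≈ 1.19073.
Nominal growth factor: 1.32375. Real growth factor = 1.32375 / 1.19073 ≈ 1.11172.
Total real return ≈ 11.1715%.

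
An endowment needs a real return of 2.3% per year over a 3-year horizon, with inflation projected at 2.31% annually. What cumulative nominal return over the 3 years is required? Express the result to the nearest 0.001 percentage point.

14.652%

Required annual nominal rate: (1+2.3%)(1+2.31%) − 1 = 4.66313%.
Cumulative over 3 years: (1 + 0.0466313)^3 − 1 ≈ 0.14652.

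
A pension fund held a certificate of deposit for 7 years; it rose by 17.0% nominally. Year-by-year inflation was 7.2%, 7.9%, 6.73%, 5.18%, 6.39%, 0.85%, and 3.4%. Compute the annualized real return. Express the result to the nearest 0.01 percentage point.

Cumulative inflation factor: 1.072 × 1.079 × 1.0673 × 1.0518 × 1.0639 × 1.0085 × 1.034 ≈ 1.44057.
Nominal growth factor: 1.17000. Real growth factor = 1.17000 / 1.44057 ≈ 0.81218.
Annualized: 0.81218^(1/7) − 1 ≈ -0.02928.

-2.93%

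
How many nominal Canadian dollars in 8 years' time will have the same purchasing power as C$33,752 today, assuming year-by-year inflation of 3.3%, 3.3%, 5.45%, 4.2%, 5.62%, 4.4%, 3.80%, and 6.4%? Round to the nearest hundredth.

C$48,194.79

Cumulative price-level factor: 1.033 × 1.033 × 1.0545 × 1.042 × 1.0562 × 1.044 × 1.0380 × 1.064 ≈ 1.4279091921.
The nominal amount required is C$33,752 scaled up by that factor.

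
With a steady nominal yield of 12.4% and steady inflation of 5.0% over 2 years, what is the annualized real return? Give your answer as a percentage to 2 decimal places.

7.05%

With constant rates the annual real return is the same each year: (1+12.4%)/(1+5.0%) − 1 = 0.07048.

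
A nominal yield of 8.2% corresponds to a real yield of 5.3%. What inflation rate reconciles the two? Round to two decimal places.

From (1+r_nom) = (1+r_real)(1+π), we get 1+π = (1 + 8.2%)/(1 + 5.3%) = 1.082/1.053 ≈ 1.02754.
So π ≈ 2.7540%.

2.75%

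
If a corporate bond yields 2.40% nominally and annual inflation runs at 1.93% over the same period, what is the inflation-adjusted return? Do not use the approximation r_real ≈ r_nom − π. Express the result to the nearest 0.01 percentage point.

Real return via the Fisher equation: (1 + 2.40%)/(1 + 1.93%) − 1 = 1.0240/1.0193 − 1 ≈ 0.00461.

0.46%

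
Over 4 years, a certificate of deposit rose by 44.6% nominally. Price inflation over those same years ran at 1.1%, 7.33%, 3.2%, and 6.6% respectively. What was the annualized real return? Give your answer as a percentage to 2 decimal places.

4.91%

Cumulative inflation factor: 1.011 × 1.0733 × 1.032 × 1.066 ≈ 1.19374.
Nominal growth factor: 1.44600. Real growth factor = 1.44600 / 1.19374 ≈ 1.21132.
Annualized: 1.21132^(1/4) − 1 ≈ 0.04909.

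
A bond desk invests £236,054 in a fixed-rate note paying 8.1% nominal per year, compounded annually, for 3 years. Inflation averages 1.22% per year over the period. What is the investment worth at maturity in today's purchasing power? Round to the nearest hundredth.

£287,534.16

Nominal value at maturity: £236,054 × (1 + 8.1%)^3 ≈ £298,186.82.
Price-level factor over 3 years: (1 + 1.22%)^3 ≈ 1.0370483358.
The maturity value deflated by that factor is the answer in today's purchasing power.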